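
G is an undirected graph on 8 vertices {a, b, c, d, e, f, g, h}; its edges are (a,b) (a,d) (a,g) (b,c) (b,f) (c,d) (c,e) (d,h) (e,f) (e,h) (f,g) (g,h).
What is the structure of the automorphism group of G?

Z_2^3 ⋊ S_3

G is 3-regular and bipartite on 2^3 = 8 vertices with girth 4; it is the hypercube graph Q_3. Aut(Q_3) consists of the signed permutations of the 3 coordinate axes: 3! permutations times 2^3 sign flips, so |Aut| = 2^3·3! = 48.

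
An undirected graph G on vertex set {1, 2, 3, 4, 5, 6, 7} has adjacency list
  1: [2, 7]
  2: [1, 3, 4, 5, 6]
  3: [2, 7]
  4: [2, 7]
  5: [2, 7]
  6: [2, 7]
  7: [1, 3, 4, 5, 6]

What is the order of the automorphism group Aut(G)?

240

The vertices split by degree into {2, 7} (degree 5) and {1, 3, 4, 5, 6} (degree 2); every edge runs between the two parts, so G is the complete bipartite graph K_{2,5}. Automorphisms preserve the bipartition setwise (since the parts differ in size) and act as S_5 × S_2 within it; |Aut| = 240.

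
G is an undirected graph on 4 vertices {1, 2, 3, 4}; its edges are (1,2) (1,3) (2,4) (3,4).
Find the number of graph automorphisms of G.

G is 2-regular and bipartite on 2^2 = 4 vertices with girth 4; it is the hypercube graph Q_2. The symmetry group of the 2-cube is the hyperoctahedral group B_2 = Z_2 ≀ S_2, of order 2^2·2! = 8.

8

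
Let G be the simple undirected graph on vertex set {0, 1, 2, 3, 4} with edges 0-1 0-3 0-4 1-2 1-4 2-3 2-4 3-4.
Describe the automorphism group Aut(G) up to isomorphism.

Vertex 4 is the unique vertex of degree 4; the remaining 4 vertices each have degree 3 and induce a cycle, so G is the wheel on 5 vertices with hub 4. With the hub fixed, the remaining symmetry is that of the rim cycle C_4, giving the dihedral group D_4.

D_4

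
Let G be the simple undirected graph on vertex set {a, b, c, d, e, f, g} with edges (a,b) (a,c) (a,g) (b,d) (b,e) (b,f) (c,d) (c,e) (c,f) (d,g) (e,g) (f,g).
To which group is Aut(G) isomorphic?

S_4 × S_3

The vertices split by degree into {b, c, g} (degree 4) and {a, d, e, f} (degree 3); every edge runs between the two parts, so G is the complete bipartite graph K_{3,4}. Automorphisms preserve the bipartition setwise (since the parts differ in size) and act as S_4 × S_3 within it; |Aut| = 144.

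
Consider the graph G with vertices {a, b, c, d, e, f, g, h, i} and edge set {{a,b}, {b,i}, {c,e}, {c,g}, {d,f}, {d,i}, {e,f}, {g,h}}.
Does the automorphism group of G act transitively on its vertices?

Automorphisms preserve degree, but G has vertices of degree 1 and vertices of degree 2; no automorphism maps one to the other, so G is not vertex-transitive.

No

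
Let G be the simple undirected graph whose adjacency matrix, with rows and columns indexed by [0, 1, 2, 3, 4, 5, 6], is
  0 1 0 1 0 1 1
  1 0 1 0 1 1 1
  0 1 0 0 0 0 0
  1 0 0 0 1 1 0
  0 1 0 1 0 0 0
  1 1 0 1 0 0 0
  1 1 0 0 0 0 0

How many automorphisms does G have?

Degrees alone do not determine every vertex (e.g. 3 and 5 both have degree 3), but their neighbour-degree multisets differ: N(3) has degrees [2, 3, 4] while N(5) has degrees [3, 4, 5]. Repeating this refinement separates all vertices, so the only automorphism is the identity.

1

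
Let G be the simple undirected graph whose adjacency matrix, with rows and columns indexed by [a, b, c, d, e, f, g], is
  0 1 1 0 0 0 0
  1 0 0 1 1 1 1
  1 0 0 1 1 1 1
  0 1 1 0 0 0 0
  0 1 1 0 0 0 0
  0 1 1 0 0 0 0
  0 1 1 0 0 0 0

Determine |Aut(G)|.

The vertices split by degree into {b, c} (degree 5) and {a, d, e, f, g} (degree 2); every edge runs between the two parts, so G is the complete bipartite graph K_{2,5}. Automorphisms preserve the bipartition setwise (since the parts differ in size) and act as S_5 × S_2 within it; |Aut| = 240.

240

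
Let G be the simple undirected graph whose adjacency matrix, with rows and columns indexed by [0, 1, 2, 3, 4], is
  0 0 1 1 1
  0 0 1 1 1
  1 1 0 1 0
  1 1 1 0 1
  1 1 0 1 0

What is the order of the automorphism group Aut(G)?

Vertex 3 is the unique vertex of degree 4; the remaining 4 vertices each have degree 3 and induce a cycle, so G is the wheel on 5 vertices with hub 3. With the hub fixed, the remaining symmetry is that of the rim cycle C_4, giving the dihedral group D_4.

8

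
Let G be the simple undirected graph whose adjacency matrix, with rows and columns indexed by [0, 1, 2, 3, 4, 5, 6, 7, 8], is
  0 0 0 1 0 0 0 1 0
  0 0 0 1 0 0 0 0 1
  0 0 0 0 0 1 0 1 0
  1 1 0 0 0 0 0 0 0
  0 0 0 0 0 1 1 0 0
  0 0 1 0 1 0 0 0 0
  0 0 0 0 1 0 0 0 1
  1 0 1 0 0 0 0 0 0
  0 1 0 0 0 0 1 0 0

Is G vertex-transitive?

G is 2-regular and connected on 9 vertices, i.e. the cycle C_9. C_9 has 9 rotations and 9 reflections, so Aut(C_9) ≅ D_9 of order 18. Under this action every vertex can be carried to every other, so G is vertex-transitive.

Yes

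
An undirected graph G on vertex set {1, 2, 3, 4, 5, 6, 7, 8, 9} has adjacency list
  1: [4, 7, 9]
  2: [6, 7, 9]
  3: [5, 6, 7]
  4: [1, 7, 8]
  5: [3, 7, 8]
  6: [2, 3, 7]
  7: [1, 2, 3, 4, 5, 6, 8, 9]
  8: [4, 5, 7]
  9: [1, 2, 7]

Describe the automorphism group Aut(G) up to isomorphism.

Vertex 7 is the unique vertex of degree 8; the remaining 8 vertices each have degree 3 and induce a cycle, so G is the wheel on 9 vertices with hub 7. With the hub fixed, the remaining symmetry is that of the rim cycle C_8, giving the dihedral group D_8.

D_8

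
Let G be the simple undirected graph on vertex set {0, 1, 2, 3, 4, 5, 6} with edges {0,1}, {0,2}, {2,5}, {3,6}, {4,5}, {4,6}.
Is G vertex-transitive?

No

Automorphisms preserve degree, but G has vertices of degree 1 and vertices of degree 2; no automorphism maps one to the other, so G is not vertex-transitive.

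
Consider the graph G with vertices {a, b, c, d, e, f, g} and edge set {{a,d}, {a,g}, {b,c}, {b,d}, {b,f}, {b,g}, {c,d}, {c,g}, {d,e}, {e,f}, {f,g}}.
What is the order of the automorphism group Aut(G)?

1

Degrees alone do not determine every vertex (e.g. a and e both have degree 2), but their neighbour-degree multisets differ: N(a) has degrees [4, 4] while N(e) has degrees [3, 4]. Repeating this refinement separates all vertices, so the only automorphism is the identity.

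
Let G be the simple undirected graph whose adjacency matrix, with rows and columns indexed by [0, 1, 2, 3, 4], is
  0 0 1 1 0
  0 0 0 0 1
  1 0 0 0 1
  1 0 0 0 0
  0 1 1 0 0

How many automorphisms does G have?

The degree sequence is [2, 1, 2, 1, 2]; the two degree-1 vertices 1 and 3 are the ends of a path, so G = P_5. The only nontrivial automorphism of a path is the end-to-end reflection, so Aut(G) ≅ Z_2.

2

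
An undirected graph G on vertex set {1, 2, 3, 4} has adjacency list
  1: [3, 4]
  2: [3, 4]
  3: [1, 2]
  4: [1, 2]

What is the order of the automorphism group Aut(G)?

8

Every vertex has degree 2 and the graph is connected, so G is the 4-cycle C_4. The automorphisms of the 4-cycle are exactly the symmetries of a regular 4-gon: the dihedral group D_4, |D_4| = 8.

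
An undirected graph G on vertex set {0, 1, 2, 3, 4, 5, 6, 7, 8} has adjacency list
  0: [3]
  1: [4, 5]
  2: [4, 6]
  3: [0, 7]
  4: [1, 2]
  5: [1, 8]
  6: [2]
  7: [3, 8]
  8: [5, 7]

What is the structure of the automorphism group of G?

C_2

The degree sequence is [1, 2, 2, 2, 2, 2, 1, 2, 2]; the two degree-1 vertices 0 and 6 are the ends of a path, so G = P_9. The only nontrivial automorphism of a path is the end-to-end reflection, so Aut(G) ≅ Z_2.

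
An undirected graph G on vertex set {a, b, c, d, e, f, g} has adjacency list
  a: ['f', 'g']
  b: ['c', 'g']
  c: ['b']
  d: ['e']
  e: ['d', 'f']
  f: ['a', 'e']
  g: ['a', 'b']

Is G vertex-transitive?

Automorphisms preserve degree, but G has vertices of degree 1 and vertices of degree 2; no automorphism maps one to the other, so G is not vertex-transitive.

No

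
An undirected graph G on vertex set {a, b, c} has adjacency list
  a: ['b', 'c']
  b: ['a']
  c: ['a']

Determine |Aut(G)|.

The degree sequence is [2, 1, 1]; the two degree-1 vertices b and c are the ends of a path, so G = P_3. A path has exactly one nontrivial symmetry — reversal — giving Aut(G) of order 2.

2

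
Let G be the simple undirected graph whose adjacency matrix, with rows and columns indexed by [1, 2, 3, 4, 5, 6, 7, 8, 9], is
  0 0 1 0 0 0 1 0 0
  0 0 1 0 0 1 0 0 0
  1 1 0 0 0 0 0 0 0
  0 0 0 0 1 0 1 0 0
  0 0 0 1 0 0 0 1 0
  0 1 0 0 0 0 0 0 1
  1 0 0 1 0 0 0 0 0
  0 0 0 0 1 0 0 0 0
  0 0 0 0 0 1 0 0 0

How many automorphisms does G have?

2

The degree sequence is [2, 2, 2, 2, 2, 2, 2, 1, 1]; the two degree-1 vertices 8 and 9 are the ends of a path, so G = P_9. The only nontrivial automorphism of a path is the end-to-end reflection, so Aut(G) ≅ Z_2.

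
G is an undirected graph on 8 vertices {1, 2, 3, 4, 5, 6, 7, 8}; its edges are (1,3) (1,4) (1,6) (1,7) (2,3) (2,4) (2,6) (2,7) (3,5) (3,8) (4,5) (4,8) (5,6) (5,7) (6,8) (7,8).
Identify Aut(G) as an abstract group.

G is 4-regular and bipartite with parts {3, 4, 6, 7} and {1, 2, 5, 8} (each part is independent and every cross-pair is an edge), so G = K_{4,4}. Each part can be permuted independently (S_4 × S_4) and the two equal-size parts can also be swapped, giving (S_4 × S_4) ⋊ Z_2 of order 2·(4!)² = 1152.

(S_4 × S_4) ⋊ Z_2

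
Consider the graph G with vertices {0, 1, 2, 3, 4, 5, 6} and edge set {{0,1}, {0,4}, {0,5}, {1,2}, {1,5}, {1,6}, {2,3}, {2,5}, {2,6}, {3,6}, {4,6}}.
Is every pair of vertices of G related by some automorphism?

No

Automorphisms preserve degree, but G has vertices of degree 2 and vertices of degree 4; no automorphism maps one to the other, so G is not vertex-transitive.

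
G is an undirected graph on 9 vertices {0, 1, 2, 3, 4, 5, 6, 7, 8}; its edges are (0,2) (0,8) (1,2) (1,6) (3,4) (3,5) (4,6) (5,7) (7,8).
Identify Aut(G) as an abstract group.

Every vertex has degree 2 and the graph is connected, so G is the 9-cycle C_9. The automorphisms of the 9-cycle are exactly the symmetries of a regular 9-gon: the dihedral group D_9, |D_9| = 18.

D_9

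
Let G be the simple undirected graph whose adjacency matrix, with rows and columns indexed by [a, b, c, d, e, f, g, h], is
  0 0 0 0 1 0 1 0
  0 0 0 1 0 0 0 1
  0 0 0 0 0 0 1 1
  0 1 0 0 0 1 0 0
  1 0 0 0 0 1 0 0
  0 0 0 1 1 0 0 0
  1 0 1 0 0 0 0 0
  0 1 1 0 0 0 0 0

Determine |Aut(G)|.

G is 2-regular and connected on 8 vertices, i.e. the cycle C_8. C_8 has 8 rotations and 8 reflections, so Aut(C_8) ≅ D_8 of order 16.

16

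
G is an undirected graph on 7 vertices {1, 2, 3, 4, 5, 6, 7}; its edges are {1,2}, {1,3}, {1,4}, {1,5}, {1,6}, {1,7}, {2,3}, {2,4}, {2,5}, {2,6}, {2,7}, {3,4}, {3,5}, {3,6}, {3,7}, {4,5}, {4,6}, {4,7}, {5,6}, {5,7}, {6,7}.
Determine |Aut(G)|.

5040

Every vertex has degree 6, so G is the complete graph K_7. Any permutation of the 7 vertices preserves K_7, so Aut(K_7) = S_7 of order 7! = 5040.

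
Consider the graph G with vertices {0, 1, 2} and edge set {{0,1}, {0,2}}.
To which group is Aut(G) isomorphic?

The degree sequence is [2, 1, 1]; the two degree-1 vertices 1 and 2 are the ends of a path, so G = P_3. A path has exactly one nontrivial symmetry — reversal — giving Aut(G) of order 2.

C_2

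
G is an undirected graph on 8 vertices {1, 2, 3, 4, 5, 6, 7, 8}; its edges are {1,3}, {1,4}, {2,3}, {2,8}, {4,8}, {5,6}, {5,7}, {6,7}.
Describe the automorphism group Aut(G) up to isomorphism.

G has two connected components, {1, 2, 3, 4, 8} and {5, 6, 7}; each is 2-regular, so G = C_5 ⊔ C_3. The components are non-isomorphic (different sizes), so Aut(G) = Aut(C_5) × Aut(C_3) = D_5 × D_3 of order 10·6 = 60.

D_5 × D_3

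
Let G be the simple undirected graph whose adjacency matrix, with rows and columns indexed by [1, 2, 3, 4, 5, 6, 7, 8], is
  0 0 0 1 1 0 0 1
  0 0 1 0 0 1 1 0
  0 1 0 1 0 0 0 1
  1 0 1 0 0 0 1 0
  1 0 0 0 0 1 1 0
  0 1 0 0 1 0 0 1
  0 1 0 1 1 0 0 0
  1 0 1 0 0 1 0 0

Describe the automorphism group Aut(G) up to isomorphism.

G is 3-regular and bipartite on 2^3 = 8 vertices with girth 4; it is the hypercube graph Q_3. Aut(Q_3) consists of the signed permutations of the 3 coordinate axes: 3! permutations times 2^3 sign flips, so |Aut| = 2^3·3! = 48.

the hyperoctahedral group B_3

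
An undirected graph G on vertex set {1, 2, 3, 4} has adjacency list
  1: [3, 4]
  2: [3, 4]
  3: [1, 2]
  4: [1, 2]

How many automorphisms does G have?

8

G is 2-regular and bipartite on 2^2 = 4 vertices with girth 4; it is the hypercube graph Q_2. The symmetry group of the 2-cube is the hyperoctahedral group B_2 = Z_2 ≀ S_2, of order 2^2·2! = 8.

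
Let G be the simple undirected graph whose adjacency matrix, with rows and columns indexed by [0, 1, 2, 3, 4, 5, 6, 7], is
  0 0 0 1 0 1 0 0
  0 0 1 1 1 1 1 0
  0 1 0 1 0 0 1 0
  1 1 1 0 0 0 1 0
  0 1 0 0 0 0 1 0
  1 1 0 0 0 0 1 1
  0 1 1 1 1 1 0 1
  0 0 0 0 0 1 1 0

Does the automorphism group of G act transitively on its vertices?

Vertex 1 is the only vertex of degree 5, so every automorphism fixes it; G is not vertex-transitive.

No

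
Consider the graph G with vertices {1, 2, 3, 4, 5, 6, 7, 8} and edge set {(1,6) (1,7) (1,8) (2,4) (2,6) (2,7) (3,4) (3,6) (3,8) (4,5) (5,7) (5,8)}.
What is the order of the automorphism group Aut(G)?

G is 3-regular and bipartite on 2^3 = 8 vertices with girth 4; it is the hypercube graph Q_3. Aut(Q_3) consists of the signed permutations of the 3 coordinate axes: 3! permutations times 2^3 sign flips, so |Aut| = 2^3·3! = 48.

48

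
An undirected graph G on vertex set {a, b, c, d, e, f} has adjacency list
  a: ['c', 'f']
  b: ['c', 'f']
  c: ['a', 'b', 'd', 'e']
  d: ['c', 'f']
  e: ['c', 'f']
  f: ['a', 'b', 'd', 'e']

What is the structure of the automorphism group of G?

S_2 × S_4

The vertices split by degree into {c, f} (degree 4) and {a, b, d, e} (degree 2); every edge runs between the two parts, so G is the complete bipartite graph K_{2,4}. The parts have unequal sizes, so no automorphism swaps them; each part is permuted independently, giving S_2 × S_4 of order 2!·4! = 48.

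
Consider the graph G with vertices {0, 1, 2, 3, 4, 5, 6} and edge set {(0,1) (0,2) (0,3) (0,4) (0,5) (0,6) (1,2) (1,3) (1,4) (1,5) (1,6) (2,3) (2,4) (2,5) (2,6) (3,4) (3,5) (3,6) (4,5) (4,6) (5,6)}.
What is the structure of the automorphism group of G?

Every vertex has degree 6, so G is the complete graph K_7. Any permutation of the 7 vertices preserves K_7, so Aut(K_7) = S_7 of order 7! = 5040.

S_7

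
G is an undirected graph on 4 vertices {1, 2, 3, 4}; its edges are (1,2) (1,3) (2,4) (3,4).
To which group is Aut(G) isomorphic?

G is 2-regular and bipartite on 2^2 = 4 vertices with girth 4; it is the hypercube graph Q_2. The symmetry group of the 2-cube is the hyperoctahedral group B_2 = Z_2 ≀ S_2, of order 2^2·2! = 8.

Z_2^2 ⋊ S_2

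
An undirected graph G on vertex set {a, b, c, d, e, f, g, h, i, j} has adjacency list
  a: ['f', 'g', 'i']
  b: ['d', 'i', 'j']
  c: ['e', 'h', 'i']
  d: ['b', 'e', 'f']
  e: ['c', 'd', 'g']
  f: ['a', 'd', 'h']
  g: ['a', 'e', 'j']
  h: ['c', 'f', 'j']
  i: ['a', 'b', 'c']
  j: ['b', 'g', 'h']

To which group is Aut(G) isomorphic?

G is 3-regular on 10 vertices with no triangles and no 4-cycles (girth 5): this is the Petersen graph. It is a classical fact that the Petersen graph has automorphism group S_5 (order 120), arising from its description as the Kneser graph K(5,2).

S_5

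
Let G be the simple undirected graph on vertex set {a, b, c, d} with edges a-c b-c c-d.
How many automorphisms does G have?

6

Vertex c has degree 3 and every other vertex has degree 1, so G is the star K_{1,3} with centre c. Any automorphism fixes the centre and permutes the 3 leaves freely, so Aut(G) ≅ S_3 of order 3! = 6.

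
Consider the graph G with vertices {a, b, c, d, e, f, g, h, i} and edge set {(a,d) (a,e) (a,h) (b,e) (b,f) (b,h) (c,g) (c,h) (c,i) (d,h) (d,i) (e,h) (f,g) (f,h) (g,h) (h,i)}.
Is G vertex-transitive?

Vertex h is the only vertex of degree 8, so every automorphism fixes it; G is not vertex-transitive.

No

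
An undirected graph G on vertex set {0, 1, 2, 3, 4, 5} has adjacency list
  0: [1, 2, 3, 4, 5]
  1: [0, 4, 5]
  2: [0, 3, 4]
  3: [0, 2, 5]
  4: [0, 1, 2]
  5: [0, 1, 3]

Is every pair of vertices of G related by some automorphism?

No

Vertex 0 is the only vertex of degree 5, so every automorphism fixes it; G is not vertex-transitive.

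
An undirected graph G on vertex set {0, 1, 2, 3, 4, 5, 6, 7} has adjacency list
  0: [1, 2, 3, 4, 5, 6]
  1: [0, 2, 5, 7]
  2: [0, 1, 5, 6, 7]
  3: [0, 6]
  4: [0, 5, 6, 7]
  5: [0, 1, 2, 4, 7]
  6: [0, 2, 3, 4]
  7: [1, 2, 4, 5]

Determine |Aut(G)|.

1

The degree sequence is [6, 4, 5, 2, 4, 5, 4, 4]. Checking the degree-preserving permutations of the vertex set shows that none except the identity preserves every edge, so Aut(G) is trivial.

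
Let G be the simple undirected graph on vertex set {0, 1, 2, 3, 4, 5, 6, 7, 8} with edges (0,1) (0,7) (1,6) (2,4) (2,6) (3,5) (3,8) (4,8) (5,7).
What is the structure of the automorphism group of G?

Every vertex has degree 2 and the graph is connected, so G is the 9-cycle C_9. C_9 has 9 rotations and 9 reflections, so Aut(C_9) ≅ D_9 of order 18.

D_9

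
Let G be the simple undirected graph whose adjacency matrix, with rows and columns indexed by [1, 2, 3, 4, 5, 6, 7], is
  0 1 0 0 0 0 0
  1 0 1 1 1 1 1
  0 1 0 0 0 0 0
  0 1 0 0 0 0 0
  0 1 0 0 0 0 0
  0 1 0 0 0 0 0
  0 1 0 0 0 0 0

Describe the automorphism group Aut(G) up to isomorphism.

Vertex 2 has degree 6 and every other vertex has degree 1, so G is the star K_{1,6} with centre 2. The 6 leaves are pairwise interchangeable while the centre is fixed, giving Aut(G) = S_6.

the symmetric group on 6 letters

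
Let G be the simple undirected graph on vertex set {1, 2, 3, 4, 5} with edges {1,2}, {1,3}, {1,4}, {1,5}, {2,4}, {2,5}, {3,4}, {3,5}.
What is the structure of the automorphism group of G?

the dihedral group of order 8

Vertex 1 is the unique vertex of degree 4; the remaining 4 vertices each have degree 3 and induce a cycle, so G is the wheel on 5 vertices with hub 1. Every automorphism fixes the hub and acts on the rim 4-cycle, so Aut(G) ≅ Aut(C_4) = D_4 of order 8.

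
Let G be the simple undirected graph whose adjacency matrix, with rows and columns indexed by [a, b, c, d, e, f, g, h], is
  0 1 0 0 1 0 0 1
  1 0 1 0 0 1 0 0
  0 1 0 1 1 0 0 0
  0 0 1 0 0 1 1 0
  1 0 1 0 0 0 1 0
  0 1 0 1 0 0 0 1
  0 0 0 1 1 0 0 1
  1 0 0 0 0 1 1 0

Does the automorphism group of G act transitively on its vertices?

Yes

G is 3-regular and bipartite on 2^3 = 8 vertices with girth 4; it is the hypercube graph Q_3. The symmetry group of the 3-cube is the hyperoctahedral group B_3 = Z_2 ≀ S_3, of order 2^3·3! = 48. Under this action every vertex can be carried to every other, so G is vertex-transitive.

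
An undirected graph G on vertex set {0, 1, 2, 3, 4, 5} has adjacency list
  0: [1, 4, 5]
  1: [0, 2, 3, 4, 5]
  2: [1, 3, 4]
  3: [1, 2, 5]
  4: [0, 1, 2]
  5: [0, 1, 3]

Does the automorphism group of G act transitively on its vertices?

No

Vertex 1 is the only vertex of degree 5, so every automorphism fixes it; G is not vertex-transitive.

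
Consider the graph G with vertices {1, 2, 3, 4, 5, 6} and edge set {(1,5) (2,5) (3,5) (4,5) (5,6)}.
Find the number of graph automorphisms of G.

120

Vertex 5 has degree 5 and every other vertex has degree 1, so G is the star K_{1,5} with centre 5. Any automorphism fixes the centre and permutes the 5 leaves freely, so Aut(G) ≅ S_5 of order 5! = 120.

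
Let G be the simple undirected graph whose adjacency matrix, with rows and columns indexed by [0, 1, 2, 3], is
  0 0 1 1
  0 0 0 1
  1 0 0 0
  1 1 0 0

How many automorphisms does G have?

The degree sequence is [2, 1, 1, 2]; the two degree-1 vertices 1 and 2 are the ends of a path, so G = P_4. The only nontrivial automorphism of a path is the end-to-end reflection, so Aut(G) ≅ Z_2.

2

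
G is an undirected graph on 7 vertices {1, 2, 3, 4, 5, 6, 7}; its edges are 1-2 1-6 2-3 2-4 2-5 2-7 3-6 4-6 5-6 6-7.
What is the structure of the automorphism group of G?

The vertices split by degree into {2, 6} (degree 5) and {1, 3, 4, 5, 7} (degree 2); every edge runs between the two parts, so G is the complete bipartite graph K_{2,5}. The parts have unequal sizes, so no automorphism swaps them; each part is permuted independently, giving S_2 × S_5 of order 2!·5! = 240.

S_2 × S_5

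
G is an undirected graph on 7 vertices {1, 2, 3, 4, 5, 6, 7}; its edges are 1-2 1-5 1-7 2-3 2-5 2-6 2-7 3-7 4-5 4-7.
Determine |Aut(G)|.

Degrees alone do not determine every vertex (e.g. 1 and 5 both have degree 3), but their neighbour-degree multisets differ: N(1) has degrees [3, 4, 5] while N(5) has degrees [2, 3, 5]. Repeating this refinement separates all vertices, so the only automorphism is the identity.

1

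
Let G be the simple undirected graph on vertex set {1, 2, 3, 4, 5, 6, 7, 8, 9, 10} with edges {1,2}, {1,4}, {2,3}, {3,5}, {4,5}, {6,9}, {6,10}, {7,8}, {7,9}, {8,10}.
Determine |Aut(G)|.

G has two connected components, {6, 7, 8, 9, 10} and {1, 2, 3, 4, 5}; each is 2-regular, so G = C_5 ⊔ C_5. Aut of a disjoint union of two copies of C_5 is the wreath product D_5 ≀ Z_2, of order 2·10² = 200.

200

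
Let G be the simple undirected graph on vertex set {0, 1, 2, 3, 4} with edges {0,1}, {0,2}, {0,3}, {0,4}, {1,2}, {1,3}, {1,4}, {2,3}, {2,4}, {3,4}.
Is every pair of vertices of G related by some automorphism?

Every vertex has degree 4, so G is the complete graph K_5. Any permutation of the 5 vertices preserves K_5, so Aut(K_5) = S_5 of order 5! = 120. Under this action every vertex can be carried to every other, so G is vertex-transitive.

Yes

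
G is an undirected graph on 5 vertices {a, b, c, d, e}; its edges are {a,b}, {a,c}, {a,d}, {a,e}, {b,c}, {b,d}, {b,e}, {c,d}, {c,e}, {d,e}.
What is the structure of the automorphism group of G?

S_5

All 5 vertices are pairwise adjacent: G = K_5. Every bijection on the vertex set is an automorphism of K_5; hence Aut(K_5) ≅ S_5, order 120.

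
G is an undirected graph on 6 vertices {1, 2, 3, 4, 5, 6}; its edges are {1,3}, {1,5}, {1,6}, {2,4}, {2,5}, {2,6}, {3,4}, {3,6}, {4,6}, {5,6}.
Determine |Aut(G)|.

10

Vertex 6 is the unique vertex of degree 5; the remaining 5 vertices each have degree 3 and induce a cycle, so G is the wheel on 6 vertices with hub 6. Every automorphism fixes the hub and acts on the rim 5-cycle, so Aut(G) ≅ Aut(C_5) = D_5 of order 10.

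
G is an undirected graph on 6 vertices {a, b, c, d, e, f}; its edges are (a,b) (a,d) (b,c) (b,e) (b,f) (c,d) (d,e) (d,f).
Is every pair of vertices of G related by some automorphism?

Automorphisms preserve degree, but G has vertices of degree 2 and vertices of degree 4; no automorphism maps one to the other, so G is not vertex-transitive.

No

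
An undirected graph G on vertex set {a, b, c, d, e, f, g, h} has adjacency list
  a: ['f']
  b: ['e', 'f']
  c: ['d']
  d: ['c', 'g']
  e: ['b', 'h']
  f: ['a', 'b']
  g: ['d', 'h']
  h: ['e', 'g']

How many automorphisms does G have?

The degree sequence is [1, 2, 1, 2, 2, 2, 2, 2]; the two degree-1 vertices a and c are the ends of a path, so G = P_8. A path has exactly one nontrivial symmetry — reversal — giving Aut(G) of order 2.

2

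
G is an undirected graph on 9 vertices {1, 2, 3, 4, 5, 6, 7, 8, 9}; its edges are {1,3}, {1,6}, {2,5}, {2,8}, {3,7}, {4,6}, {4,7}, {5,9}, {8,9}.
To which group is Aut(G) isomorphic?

G has two connected components, {1, 3, 4, 6, 7} and {2, 5, 8, 9}; each is 2-regular, so G = C_5 ⊔ C_4. No automorphism exchanges components of different sizes, hence Aut(G) is the direct product D_4 × D_5, order 80.

D_4 × D_5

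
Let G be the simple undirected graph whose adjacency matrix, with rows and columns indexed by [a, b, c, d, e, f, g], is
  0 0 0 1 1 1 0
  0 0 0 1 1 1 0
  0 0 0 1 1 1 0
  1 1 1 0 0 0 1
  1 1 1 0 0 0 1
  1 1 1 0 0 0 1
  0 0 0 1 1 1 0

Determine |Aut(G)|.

144

The vertices split by degree into {d, e, f} (degree 4) and {a, b, c, g} (degree 3); every edge runs between the two parts, so G is the complete bipartite graph K_{3,4}. The parts have unequal sizes, so no automorphism swaps them; each part is permuted independently, giving S_4 × S_3 of order 4!·3! = 144.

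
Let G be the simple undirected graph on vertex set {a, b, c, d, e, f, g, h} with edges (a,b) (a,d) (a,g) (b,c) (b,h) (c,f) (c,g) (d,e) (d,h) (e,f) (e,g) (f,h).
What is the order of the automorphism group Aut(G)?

48

G is 3-regular and bipartite on 2^3 = 8 vertices with girth 4; it is the hypercube graph Q_3. Aut(Q_3) consists of the signed permutations of the 3 coordinate axes: 3! permutations times 2^3 sign flips, so |Aut| = 2^3·3! = 48.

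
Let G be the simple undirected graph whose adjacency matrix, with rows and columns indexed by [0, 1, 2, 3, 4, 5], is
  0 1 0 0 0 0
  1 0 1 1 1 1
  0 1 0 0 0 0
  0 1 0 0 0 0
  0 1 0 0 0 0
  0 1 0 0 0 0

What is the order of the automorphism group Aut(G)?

120

Vertex 1 has degree 5 and every other vertex has degree 1, so G is the star K_{1,5} with centre 1. The 5 leaves are pairwise interchangeable while the centre is fixed, giving Aut(G) = S_5.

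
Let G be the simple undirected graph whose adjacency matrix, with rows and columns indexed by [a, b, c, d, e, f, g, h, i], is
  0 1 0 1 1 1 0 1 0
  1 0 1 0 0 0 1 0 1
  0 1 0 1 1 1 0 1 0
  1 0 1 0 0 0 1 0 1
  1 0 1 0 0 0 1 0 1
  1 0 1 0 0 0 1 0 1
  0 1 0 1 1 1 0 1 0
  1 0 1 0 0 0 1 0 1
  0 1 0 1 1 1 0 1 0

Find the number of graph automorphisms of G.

The vertices split by degree into {a, c, g, i} (degree 5) and {b, d, e, f, h} (degree 4); every edge runs between the two parts, so G is the complete bipartite graph K_{4,5}. The parts have unequal sizes, so no automorphism swaps them; each part is permuted independently, giving S_5 × S_4 of order 5!·4! = 2880.

2880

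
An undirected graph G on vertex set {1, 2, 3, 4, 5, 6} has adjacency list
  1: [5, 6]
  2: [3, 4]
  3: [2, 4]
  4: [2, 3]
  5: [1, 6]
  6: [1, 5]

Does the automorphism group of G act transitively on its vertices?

G has two connected components, {1, 5, 6} and {2, 3, 4}; each is 2-regular, so G = C_3 ⊔ C_3. Aut of a disjoint union of two copies of C_3 is the wreath product D_3 ≀ Z_2, of order 2·6² = 72. Under this action every vertex can be carried to every other, so G is vertex-transitive.

Yes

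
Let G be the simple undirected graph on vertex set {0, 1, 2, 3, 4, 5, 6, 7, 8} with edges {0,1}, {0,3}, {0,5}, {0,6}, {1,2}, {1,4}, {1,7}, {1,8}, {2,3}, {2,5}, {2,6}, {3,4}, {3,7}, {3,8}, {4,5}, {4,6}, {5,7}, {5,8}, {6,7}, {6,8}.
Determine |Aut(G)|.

2880

The vertices split by degree into {1, 3, 5, 6} (degree 5) and {0, 2, 4, 7, 8} (degree 4); every edge runs between the two parts, so G is the complete bipartite graph K_{4,5}. The parts have unequal sizes, so no automorphism swaps them; each part is permuted independently, giving S_5 × S_4 of order 5!·4! = 2880.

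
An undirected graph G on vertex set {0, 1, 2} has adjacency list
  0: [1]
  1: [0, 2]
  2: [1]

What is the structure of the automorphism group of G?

the cyclic group of order 2

The degree sequence is [1, 2, 1]; the two degree-1 vertices 0 and 2 are the ends of a path, so G = P_3. The only nontrivial automorphism of a path is the end-to-end reflection, so Aut(G) ≅ Z_2.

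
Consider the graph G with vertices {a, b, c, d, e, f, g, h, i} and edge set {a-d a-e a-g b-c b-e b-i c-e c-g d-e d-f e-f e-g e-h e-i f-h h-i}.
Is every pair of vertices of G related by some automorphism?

Vertex e is the only vertex of degree 8, so every automorphism fixes it; G is not vertex-transitive.

No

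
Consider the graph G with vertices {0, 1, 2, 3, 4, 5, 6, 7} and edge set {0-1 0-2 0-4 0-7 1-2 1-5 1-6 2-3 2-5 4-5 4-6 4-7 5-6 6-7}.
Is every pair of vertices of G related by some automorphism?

No

Vertex 3 is the only vertex of degree 1, so every automorphism fixes it; G is not vertex-transitive.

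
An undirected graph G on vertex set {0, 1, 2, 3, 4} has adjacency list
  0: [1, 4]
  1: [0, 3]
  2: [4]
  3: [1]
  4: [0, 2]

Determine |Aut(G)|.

The degree sequence is [2, 2, 1, 1, 2]; the two degree-1 vertices 2 and 3 are the ends of a path, so G = P_5. The only nontrivial automorphism of a path is the end-to-end reflection, so Aut(G) ≅ Z_2.

2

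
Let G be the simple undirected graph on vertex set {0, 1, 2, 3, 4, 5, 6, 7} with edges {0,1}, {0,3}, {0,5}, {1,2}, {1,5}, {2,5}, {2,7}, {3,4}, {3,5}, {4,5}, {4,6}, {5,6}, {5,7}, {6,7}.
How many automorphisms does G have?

Vertex 5 is the unique vertex of degree 7; the remaining 7 vertices each have degree 3 and induce a cycle, so G is the wheel on 8 vertices with hub 5. With the hub fixed, the remaining symmetry is that of the rim cycle C_7, giving the dihedral group D_7.

14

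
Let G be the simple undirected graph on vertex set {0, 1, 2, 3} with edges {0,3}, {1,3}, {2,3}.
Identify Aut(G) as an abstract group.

Vertex 3 has degree 3 and every other vertex has degree 1, so G is the star K_{1,3} with centre 3. The 3 leaves are pairwise interchangeable while the centre is fixed, giving Aut(G) = S_3.

the symmetric group on 3 letters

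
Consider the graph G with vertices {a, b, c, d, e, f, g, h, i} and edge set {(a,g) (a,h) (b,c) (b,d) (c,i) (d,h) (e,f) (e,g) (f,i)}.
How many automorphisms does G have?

Every vertex has degree 2 and the graph is connected, so G is the 9-cycle C_9. C_9 has 9 rotations and 9 reflections, so Aut(C_9) ≅ D_9 of order 18.

18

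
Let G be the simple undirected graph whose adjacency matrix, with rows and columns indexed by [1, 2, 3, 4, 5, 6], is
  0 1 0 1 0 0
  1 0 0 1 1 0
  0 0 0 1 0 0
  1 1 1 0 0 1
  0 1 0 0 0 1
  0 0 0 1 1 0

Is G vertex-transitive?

Vertex 2 is the only vertex of degree 3, so every automorphism fixes it; G is not vertex-transitive.

No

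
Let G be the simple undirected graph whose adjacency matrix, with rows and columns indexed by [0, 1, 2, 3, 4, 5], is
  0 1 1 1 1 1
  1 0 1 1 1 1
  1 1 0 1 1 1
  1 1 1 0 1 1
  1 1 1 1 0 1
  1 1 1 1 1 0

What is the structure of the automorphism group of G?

the symmetric group on 6 letters

All 6 vertices are pairwise adjacent: G = K_6. Any permutation of the 6 vertices preserves K_6, so Aut(K_6) = S_6 of order 6! = 720.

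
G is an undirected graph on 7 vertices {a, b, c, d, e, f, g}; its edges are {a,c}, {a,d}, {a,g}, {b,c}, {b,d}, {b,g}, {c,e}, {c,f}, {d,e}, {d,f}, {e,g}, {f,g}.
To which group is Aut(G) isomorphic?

S_4 × S_3

The vertices split by degree into {c, d, g} (degree 4) and {a, b, e, f} (degree 3); every edge runs between the two parts, so G is the complete bipartite graph K_{3,4}. The parts have unequal sizes, so no automorphism swaps them; each part is permuted independently, giving S_4 × S_3 of order 4!·3! = 144.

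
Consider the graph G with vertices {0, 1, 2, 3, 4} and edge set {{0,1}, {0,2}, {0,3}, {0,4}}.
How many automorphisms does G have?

Vertex 0 has degree 4 and every other vertex has degree 1, so G is the star K_{1,4} with centre 0. Any automorphism fixes the centre and permutes the 4 leaves freely, so Aut(G) ≅ S_4 of order 4! = 24.

24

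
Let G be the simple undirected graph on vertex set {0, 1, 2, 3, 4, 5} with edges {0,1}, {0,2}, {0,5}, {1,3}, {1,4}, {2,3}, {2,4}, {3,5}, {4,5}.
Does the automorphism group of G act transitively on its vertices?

Yes

G is 3-regular and bipartite with parts {0, 3, 4} and {1, 2, 5} (each part is independent and every cross-pair is an edge), so G = K_{3,3}. Aut(K_{3,3}) is the wreath product S_3 ≀ Z_2: permute within each part, then optionally swap the parts; |Aut| = 2·(3!)² = 72. This group acts transitively on the 6 vertices.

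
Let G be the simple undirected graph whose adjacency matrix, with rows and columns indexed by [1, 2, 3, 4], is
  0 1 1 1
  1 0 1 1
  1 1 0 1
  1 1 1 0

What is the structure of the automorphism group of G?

All 4 vertices are pairwise adjacent: G = K_4. Every bijection on the vertex set is an automorphism of K_4; hence Aut(K_4) ≅ S_4, order 24.

the symmetric group on 4 letters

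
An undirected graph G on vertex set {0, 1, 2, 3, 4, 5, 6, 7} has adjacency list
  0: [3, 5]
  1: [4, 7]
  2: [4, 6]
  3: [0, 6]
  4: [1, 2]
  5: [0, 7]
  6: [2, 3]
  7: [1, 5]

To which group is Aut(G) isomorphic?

Every vertex has degree 2 and the graph is connected, so G is the 8-cycle C_8. C_8 has 8 rotations and 8 reflections, so Aut(C_8) ≅ D_8 of order 16.

the dihedral group of order 16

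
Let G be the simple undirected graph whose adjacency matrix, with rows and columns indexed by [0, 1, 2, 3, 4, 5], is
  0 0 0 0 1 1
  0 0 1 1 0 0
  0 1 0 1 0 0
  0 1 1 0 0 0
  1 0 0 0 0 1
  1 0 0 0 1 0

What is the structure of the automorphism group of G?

(D_3 × D_3) ⋊ Z_2

G has two connected components, {1, 2, 3} and {0, 4, 5}; each is 2-regular, so G = C_3 ⊔ C_3. With two isomorphic components, Aut(G) = Aut(C_3) ≀ S_2 = (D_3 × D_3) ⋊ Z_2: permute each cycle by D_3, then optionally swap the two cycles. Order 2·(2·3)² = 72.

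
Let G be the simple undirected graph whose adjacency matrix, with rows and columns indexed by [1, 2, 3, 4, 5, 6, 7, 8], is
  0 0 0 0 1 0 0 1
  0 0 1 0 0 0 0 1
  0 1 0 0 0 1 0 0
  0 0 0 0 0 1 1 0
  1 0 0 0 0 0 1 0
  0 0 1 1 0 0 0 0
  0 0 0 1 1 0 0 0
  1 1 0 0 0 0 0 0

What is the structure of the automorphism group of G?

the dihedral group of order 16

Every vertex has degree 2 and the graph is connected, so G is the 8-cycle C_8. The automorphisms of the 8-cycle are exactly the symmetries of a regular 8-gon: the dihedral group D_8, |D_8| = 16.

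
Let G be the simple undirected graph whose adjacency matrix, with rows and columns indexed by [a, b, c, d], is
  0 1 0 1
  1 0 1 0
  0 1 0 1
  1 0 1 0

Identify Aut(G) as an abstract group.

Every vertex has degree 2 and the graph is connected, so G is the 4-cycle C_4. C_4 has 4 rotations and 4 reflections, so Aut(C_4) ≅ D_4 of order 8.

D_4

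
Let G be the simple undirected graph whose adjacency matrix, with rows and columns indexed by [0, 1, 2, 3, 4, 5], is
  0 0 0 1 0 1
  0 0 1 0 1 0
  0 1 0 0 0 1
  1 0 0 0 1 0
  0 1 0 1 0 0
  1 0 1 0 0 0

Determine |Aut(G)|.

Every vertex has degree 2 and the graph is connected, so G is the 6-cycle C_6. C_6 has 6 rotations and 6 reflections, so Aut(C_6) ≅ D_6 of order 12.

12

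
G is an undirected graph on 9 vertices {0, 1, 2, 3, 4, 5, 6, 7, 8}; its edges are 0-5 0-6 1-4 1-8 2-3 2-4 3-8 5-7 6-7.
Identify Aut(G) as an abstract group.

D_4 × D_5

G has two connected components, {1, 2, 3, 4, 8} and {0, 5, 6, 7}; each is 2-regular, so G = C_5 ⊔ C_4. The components are non-isomorphic (different sizes), so Aut(G) = Aut(C_4) × Aut(C_5) = D_4 × D_5 of order 8·10 = 80.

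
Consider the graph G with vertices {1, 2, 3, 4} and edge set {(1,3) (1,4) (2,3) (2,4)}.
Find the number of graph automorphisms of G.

G is 2-regular and bipartite on 2^2 = 4 vertices with girth 4; it is the hypercube graph Q_2. Aut(Q_2) consists of the signed permutations of the 2 coordinate axes: 2! permutations times 2^2 sign flips, so |Aut| = 2^2·2! = 8.

8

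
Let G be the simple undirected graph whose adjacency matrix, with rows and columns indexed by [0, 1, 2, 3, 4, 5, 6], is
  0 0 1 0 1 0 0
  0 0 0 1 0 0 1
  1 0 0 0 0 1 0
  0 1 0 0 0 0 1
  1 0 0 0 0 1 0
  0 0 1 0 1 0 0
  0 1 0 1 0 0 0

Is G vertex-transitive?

G has two connected components, {0, 2, 4, 5} and {1, 3, 6}; each is 2-regular, so G = C_4 ⊔ C_3. The orbit of 0 under Aut(G) is {0, 2, 4, 5}, which does not contain 1, so G is not vertex-transitive.

No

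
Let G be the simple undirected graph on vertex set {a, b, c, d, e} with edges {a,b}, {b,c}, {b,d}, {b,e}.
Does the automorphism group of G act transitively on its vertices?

No

Vertex b is the only vertex of degree 4, so every automorphism fixes it; G is not vertex-transitive.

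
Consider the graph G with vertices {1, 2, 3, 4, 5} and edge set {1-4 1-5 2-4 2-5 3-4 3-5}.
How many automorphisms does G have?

The vertices split by degree into {4, 5} (degree 3) and {1, 2, 3} (degree 2); every edge runs between the two parts, so G is the complete bipartite graph K_{2,3}. Automorphisms preserve the bipartition setwise (since the parts differ in size) and act as S_2 × S_3 within it; |Aut| = 12.

12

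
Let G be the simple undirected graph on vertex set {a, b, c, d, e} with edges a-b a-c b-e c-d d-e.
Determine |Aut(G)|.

10

Every vertex has degree 2 and the graph is connected, so G is the 5-cycle C_5. C_5 has 5 rotations and 5 reflections, so Aut(C_5) ≅ D_5 of order 10.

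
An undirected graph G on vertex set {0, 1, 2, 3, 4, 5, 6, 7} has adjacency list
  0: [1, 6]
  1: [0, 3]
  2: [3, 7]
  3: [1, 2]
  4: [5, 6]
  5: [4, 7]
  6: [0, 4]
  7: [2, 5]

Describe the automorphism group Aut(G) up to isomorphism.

D_8

Every vertex has degree 2 and the graph is connected, so G is the 8-cycle C_8. The automorphisms of the 8-cycle are exactly the symmetries of a regular 8-gon: the dihedral group D_8, |D_8| = 16.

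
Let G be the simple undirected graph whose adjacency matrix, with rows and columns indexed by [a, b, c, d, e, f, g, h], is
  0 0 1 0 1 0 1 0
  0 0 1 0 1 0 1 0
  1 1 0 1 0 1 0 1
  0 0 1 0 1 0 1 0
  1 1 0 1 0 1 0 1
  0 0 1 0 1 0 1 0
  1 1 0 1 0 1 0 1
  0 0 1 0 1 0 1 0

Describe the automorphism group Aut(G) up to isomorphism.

The vertices split by degree into {c, e, g} (degree 5) and {a, b, d, f, h} (degree 3); every edge runs between the two parts, so G is the complete bipartite graph K_{3,5}. Automorphisms preserve the bipartition setwise (since the parts differ in size) and act as S_3 × S_5 within it; |Aut| = 720.

S_3 × S_5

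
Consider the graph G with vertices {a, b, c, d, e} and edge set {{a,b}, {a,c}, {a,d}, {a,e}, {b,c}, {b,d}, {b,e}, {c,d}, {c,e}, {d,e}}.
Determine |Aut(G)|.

120

All 5 vertices are pairwise adjacent: G = K_5. Every bijection on the vertex set is an automorphism of K_5; hence Aut(K_5) ≅ S_5, order 120.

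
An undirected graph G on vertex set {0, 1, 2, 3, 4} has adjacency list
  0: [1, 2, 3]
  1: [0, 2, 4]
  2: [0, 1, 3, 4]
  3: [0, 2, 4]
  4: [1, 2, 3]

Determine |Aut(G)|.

Vertex 2 is the unique vertex of degree 4; the remaining 4 vertices each have degree 3 and induce a cycle, so G is the wheel on 5 vertices with hub 2. Every automorphism fixes the hub and acts on the rim 4-cycle, so Aut(G) ≅ Aut(C_4) = D_4 of order 8.

8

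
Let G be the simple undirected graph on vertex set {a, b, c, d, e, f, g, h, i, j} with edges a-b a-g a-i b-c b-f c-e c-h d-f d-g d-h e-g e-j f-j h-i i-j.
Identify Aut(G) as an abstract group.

G is 3-regular on 10 vertices with no triangles and no 4-cycles (girth 5): this is the Petersen graph. Viewing the Petersen graph as the Kneser graph K(5,2) — vertices are 2-subsets of {1,…,5}, edges join disjoint pairs — its automorphisms are exactly the permutations of the 5-element set, so Aut ≅ S_5 of order 120.

S_5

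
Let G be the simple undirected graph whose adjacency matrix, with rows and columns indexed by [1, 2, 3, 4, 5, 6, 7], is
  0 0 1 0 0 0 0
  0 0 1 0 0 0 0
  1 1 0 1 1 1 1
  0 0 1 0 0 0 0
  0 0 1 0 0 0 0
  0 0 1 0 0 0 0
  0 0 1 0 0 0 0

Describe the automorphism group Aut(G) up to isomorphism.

S_6

Vertex 3 has degree 6 and every other vertex has degree 1, so G is the star K_{1,6} with centre 3. Any automorphism fixes the centre and permutes the 6 leaves freely, so Aut(G) ≅ S_6 of order 6! = 720.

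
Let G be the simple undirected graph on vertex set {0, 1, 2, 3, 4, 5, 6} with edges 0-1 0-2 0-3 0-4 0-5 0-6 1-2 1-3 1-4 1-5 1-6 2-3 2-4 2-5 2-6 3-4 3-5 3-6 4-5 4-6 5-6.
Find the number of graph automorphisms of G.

5040

Every vertex has degree 6, so G is the complete graph K_7. Any permutation of the 7 vertices preserves K_7, so Aut(K_7) = S_7 of order 7! = 5040.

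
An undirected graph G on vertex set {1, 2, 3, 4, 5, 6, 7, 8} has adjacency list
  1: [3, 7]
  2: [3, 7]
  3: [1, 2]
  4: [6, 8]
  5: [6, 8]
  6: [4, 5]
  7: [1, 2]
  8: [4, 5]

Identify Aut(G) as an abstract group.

(D_4 × D_4) ⋊ Z_2

G has two connected components, {4, 5, 6, 8} and {1, 2, 3, 7}; each is 2-regular, so G = C_4 ⊔ C_4. Aut of a disjoint union of two copies of C_4 is the wreath product D_4 ≀ Z_2, of order 2·8² = 128.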